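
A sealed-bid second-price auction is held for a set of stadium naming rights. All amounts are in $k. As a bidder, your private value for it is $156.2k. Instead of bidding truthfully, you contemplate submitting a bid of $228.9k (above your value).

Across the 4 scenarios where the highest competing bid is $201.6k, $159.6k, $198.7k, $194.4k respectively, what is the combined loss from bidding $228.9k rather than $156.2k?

$129.5k

The deviation costs you only when the competing bid falls strictly between $156.2k and $228.9k; elsewhere both bids give the same outcome.
$201.6k: truthful payoff $0k, deviation payoff −$45.4k → loss $45.4k.
$159.6k: truthful payoff $0k, deviation payoff −$3.4k → loss $3.4k.
$198.7k: truthful payoff $0k, deviation payoff −$42.5k → loss $42.5k.
$194.4k: truthful payoff $0k, deviation payoff −$38.2k → loss $38.2k.
Total loss = $45.4k + $3.4k + $42.5k + $38.2k = $129.5k.
Truthful bidding weakly dominates here: raising your bid can only win items priced above your value, and lowering it can only forfeit items priced below.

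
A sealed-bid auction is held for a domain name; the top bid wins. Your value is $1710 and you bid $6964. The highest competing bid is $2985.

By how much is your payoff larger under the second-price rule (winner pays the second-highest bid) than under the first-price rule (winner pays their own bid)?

You have the highest bid, so you win under either rule.
Second-price: pay $2985 → payoff −$1275.
First-price: pay your own bid $6964 → payoff −$5254.
Difference = −$1275 − (−$5254) = $3979.

$3979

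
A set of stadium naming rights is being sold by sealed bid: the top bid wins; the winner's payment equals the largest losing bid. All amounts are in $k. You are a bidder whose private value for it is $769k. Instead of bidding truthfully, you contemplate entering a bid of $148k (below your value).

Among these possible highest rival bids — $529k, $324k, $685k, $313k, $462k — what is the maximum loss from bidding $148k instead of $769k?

$456k

$529k: truthful gives $240k, deviation gives $0k → loss $240k.
$324k: truthful gives $445k, deviation gives $0k → loss $445k.
$685k: truthful gives $84k, deviation gives $0k → loss $84k.
$313k: truthful gives $456k, deviation gives $0k → loss $456k.
$462k: truthful gives $307k, deviation gives $0k → loss $307k.
Maximum loss: $456k.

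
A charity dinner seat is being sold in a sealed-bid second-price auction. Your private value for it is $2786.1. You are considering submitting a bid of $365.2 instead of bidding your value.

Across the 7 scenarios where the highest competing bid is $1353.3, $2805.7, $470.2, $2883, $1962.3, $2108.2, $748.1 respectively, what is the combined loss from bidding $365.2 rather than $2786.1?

The deviation costs you only when the competing bid falls strictly between $365.2 and $2786.1; elsewhere both bids give the same outcome.
$1353.3: truthful payoff $1432.8, deviation payoff $0 → loss $1432.8.
$2805.7: outcomes coincide → loss $0.
$470.2: truthful payoff $2315.9, deviation payoff $0 → loss $2315.9.
$2883: outcomes coincide → loss $0.
$1962.3: truthful payoff $823.8, deviation payoff $0 → loss $823.8.
$2108.2: truthful payoff $677.9, deviation payoff $0 → loss $677.9.
$748.1: truthful payoff $2038, deviation payoff $0 → loss $2038.
Total loss = $1432.8 + $2315.9 + $823.8 + $677.9 + $2038 = $7288.4.

$7288.4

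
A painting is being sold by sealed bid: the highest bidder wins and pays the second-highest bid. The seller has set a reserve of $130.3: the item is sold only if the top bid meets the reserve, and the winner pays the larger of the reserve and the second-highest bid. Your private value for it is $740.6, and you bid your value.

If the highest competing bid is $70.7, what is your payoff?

Your bid $740.6 is the highest and exceeds the reserve.
Price = max(second-highest bid, reserve) = max($70.7, $130.3) = $130.3.
Payoff = $740.6 − $130.3 = $610.3.

$610.3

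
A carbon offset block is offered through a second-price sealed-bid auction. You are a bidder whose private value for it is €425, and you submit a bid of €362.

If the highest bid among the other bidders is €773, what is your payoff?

Your bid €362 is below the highest competing bid €773, so you lose.
A losing bidder pays nothing and receives nothing: payoff = €0.

€0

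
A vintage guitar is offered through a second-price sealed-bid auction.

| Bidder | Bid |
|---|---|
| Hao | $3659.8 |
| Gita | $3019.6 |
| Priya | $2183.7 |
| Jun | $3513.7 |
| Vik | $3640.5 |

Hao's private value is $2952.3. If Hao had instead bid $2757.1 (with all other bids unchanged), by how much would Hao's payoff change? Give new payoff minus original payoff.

The highest bid among the other bidders is $3640.5; Hao's bid doesn't change that.
Original bid $3659.8: Hao is highest, pays the top rival bid $3640.5; payoff $2952.3 − $3640.5 = −$688.2.
Alternative bid $2757.1: Hao is not highest (top rival bid is $3640.5); payoff $0.
Change in payoff = $0 − (−$688.2) = $688.2.

$688.2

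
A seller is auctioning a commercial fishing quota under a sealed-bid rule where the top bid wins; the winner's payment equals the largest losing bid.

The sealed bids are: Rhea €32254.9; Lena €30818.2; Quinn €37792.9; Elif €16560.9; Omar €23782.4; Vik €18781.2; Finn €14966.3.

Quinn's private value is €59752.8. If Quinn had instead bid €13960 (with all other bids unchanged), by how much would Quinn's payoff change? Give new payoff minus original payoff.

The highest bid among the other bidders is €32254.9; Quinn's bid doesn't change that.
Original bid €37792.9: Quinn is highest, pays the top rival bid €32254.9; payoff €59752.8 − €32254.9 = €27497.9.
Alternative bid €13960: Quinn is not highest (top rival bid is €32254.9); payoff €0.
Change in payoff = €0 − (€27497.9) = −€27497.9.

−€27497.9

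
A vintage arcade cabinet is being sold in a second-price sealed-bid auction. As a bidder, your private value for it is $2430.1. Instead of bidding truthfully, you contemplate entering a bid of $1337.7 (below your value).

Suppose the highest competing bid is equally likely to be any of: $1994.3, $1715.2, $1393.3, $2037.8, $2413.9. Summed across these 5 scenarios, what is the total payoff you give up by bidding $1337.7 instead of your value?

$2596

The deviation costs you only when the competing bid falls strictly between $1337.7 and $2430.1; elsewhere both bids give the same outcome.
$1994.3: truthful payoff $435.8, deviation payoff $0 → loss $435.8.
$1715.2: truthful payoff $714.9, deviation payoff $0 → loss $714.9.
$1393.3: truthful payoff $1036.8, deviation payoff $0 → loss $1036.8.
$2037.8: truthful payoff $392.3, deviation payoff $0 → loss $392.3.
$2413.9: truthful payoff $16.2, deviation payoff $0 → loss $16.2.
Total loss = $435.8 + $714.9 + $1036.8 + $392.3 + $16.2 = $2596.
Truthful bidding weakly dominates here: raising your bid can only win items priced above your value, and lowering it can only forfeit items priced below.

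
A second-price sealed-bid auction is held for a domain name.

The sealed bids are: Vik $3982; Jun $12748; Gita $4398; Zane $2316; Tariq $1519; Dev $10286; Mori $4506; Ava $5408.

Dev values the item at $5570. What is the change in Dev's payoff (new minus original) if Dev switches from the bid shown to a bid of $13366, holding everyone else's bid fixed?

The highest bid among the other bidders is $12748; Dev's bid doesn't change that.
Original bid $10286: Dev is not highest (top rival bid is $12748); payoff $0.
Alternative bid $13366: Dev is highest, pays the top rival bid $12748; payoff $5570 − $12748 = −$7178.
Change in payoff = −$7178 − ($0) = −$7178.

−$7178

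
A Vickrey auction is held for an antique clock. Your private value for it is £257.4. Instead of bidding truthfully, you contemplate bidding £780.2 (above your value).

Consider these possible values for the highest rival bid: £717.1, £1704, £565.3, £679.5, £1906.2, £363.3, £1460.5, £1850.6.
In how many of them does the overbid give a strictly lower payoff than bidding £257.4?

4

The deviation hurts exactly when the highest competing bid lies strictly between £257.4 and £780.2 — overbidding then wins at a price above your value.
£717.1: inside the interval → strictly worse (loss £459.7).
£1704: above both → same outcome either way.
£565.3: inside the interval → strictly worse (loss £307.9).
£679.5: inside the interval → strictly worse (loss £422.1).
£1906.2: above both → same outcome either way.
£363.3: inside the interval → strictly worse (loss £105.9).
£1460.5: above both → same outcome either way.
£1850.6: above both → same outcome either way.
Count: 4.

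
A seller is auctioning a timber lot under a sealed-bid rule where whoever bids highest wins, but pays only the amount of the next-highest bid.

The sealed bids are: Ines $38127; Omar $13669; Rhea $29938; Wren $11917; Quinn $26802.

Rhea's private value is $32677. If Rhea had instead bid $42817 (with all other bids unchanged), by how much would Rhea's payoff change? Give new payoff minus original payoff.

The highest bid among the other bidders is $38127; Rhea's bid doesn't change that.
Original bid $29938: Rhea is not highest (top rival bid is $38127); payoff $0.
Alternative bid $42817: Rhea is highest, pays the top rival bid $38127; payoff $32677 − $38127 = −$5450.
Change in payoff = −$5450 − ($0) = −$5450.

−$5450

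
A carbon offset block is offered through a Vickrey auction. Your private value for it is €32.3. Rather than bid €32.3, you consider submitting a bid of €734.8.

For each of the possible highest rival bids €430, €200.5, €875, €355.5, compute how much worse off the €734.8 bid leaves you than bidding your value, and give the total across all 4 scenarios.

€889.1

The deviation costs you only when the competing bid falls strictly between €32.3 and €734.8; elsewhere both bids give the same outcome.
€430: truthful payoff €0, deviation payoff −€397.7 → loss €397.7.
€200.5: truthful payoff €0, deviation payoff −€168.2 → loss €168.2.
€875: outcomes coincide → loss €0.
€355.5: truthful payoff €0, deviation payoff −€323.2 → loss €323.2.
Total loss = €397.7 + €168.2 + €323.2 = €889.1.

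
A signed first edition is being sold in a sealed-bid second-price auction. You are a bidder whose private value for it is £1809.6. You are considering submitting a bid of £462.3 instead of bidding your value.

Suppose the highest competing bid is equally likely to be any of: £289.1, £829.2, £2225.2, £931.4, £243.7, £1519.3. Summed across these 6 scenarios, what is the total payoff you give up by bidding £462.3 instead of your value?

£2148.9

The deviation costs you only when the competing bid falls strictly between £462.3 and £1809.6; elsewhere both bids give the same outcome.
£289.1: outcomes coincide → loss £0.
£829.2: truthful payoff £980.4, deviation payoff £0 → loss £980.4.
£2225.2: outcomes coincide → loss £0.
£931.4: truthful payoff £878.2, deviation payoff £0 → loss £878.2.
£243.7: outcomes coincide → loss £0.
£1519.3: truthful payoff £290.3, deviation payoff £0 → loss £290.3.
Total loss = £980.4 + £878.2 + £290.3 = £2148.9.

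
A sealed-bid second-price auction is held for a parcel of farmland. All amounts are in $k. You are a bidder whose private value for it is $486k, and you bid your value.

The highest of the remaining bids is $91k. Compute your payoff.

Your bid $486k exceeds the highest competing bid $91k, so you win.
In a second-price auction the winner pays the second-highest bid, $91k.
Payoff = value − price = $486k − $91k = $395k.

$395k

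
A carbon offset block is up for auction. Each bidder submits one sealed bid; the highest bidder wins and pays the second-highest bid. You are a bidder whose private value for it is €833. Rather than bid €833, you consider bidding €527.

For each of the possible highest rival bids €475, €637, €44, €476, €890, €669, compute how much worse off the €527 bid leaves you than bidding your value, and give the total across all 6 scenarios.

€360

The deviation costs you only when the competing bid falls strictly between €527 and €833; elsewhere both bids give the same outcome.
€475: outcomes coincide → loss €0.
€637: truthful payoff €196, deviation payoff €0 → loss €196.
€44: outcomes coincide → loss €0.
€476: outcomes coincide → loss €0.
€890: outcomes coincide → loss €0.
€669: truthful payoff €164, deviation payoff €0 → loss €164.
Total loss = €196 + €164 = €360.
In a second-price auction your bid sets only whether you win, not what you pay, so bidding your true value is weakly dominant.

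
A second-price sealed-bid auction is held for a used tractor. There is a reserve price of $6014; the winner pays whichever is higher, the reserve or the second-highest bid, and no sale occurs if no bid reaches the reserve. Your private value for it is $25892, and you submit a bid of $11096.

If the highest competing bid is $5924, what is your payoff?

$19878

Your bid $11096 is the highest and exceeds the reserve.
Price = max(second-highest bid, reserve) = max($5924, $6014) = $6014.
Payoff = $25892 − $6014 = $19878.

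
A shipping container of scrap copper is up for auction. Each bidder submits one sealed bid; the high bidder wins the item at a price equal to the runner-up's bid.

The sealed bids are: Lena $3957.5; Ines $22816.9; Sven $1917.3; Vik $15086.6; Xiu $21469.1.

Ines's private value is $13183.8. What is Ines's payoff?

−$8285.3

Highest bid: Ines at $22816.9, so Ines wins.
Second-highest bid: Xiu at $21469.1 — that is the price the winner pays.
Ines's payoff = value − price = $13183.8 − $21469.1 = −$8285.3.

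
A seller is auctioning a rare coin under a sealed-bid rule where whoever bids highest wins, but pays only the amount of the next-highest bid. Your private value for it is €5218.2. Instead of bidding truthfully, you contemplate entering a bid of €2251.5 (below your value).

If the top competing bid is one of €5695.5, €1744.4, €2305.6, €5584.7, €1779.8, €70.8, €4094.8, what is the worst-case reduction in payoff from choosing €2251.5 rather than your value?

€2912.6

€5695.5: same outcome either way → loss €0.
€1744.4: same outcome either way → loss €0.
€2305.6: truthful gives €2912.6, deviation gives €0 → loss €2912.6.
€5584.7: same outcome either way → loss €0.
€1779.8: same outcome either way → loss €0.
€70.8: same outcome either way → loss €0.
€4094.8: truthful gives €1123.4, deviation gives €0 → loss €1123.4.
Maximum loss: €2912.6.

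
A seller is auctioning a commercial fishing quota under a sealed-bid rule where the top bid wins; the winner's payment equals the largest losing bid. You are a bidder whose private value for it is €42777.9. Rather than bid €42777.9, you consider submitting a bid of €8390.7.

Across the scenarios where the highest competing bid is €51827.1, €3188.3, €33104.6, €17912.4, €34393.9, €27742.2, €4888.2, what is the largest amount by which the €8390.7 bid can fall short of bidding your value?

€24865.5

€51827.1: same outcome either way → loss €0.
€3188.3: same outcome either way → loss €0.
€33104.6: truthful gives €9673.3, deviation gives €0 → loss €9673.3.
€17912.4: truthful gives €24865.5, deviation gives €0 → loss €24865.5.
€34393.9: truthful gives €8384, deviation gives €0 → loss €8384.
€27742.2: truthful gives €15035.7, deviation gives €0 → loss €15035.7.
€4888.2: same outcome either way → loss €0.
Maximum loss: €24865.5.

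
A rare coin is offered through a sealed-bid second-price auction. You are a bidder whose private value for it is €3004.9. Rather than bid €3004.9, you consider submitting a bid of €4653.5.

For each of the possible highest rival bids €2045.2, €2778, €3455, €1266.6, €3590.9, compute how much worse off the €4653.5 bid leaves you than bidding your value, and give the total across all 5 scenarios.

€1036.1

The deviation costs you only when the competing bid falls strictly between €3004.9 and €4653.5; elsewhere both bids give the same outcome.
€2045.2: outcomes coincide → loss €0.
€2778: outcomes coincide → loss €0.
€3455: truthful payoff €0, deviation payoff −€450.1 → loss €450.1.
€1266.6: outcomes coincide → loss €0.
€3590.9: truthful payoff €0, deviation payoff −€586 → loss €586.
Total loss = €450.1 + €586 = €1036.1.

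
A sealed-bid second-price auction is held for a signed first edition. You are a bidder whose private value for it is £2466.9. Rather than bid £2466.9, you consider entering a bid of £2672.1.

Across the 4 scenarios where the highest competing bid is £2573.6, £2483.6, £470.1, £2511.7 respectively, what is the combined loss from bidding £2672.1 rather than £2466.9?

The deviation costs you only when the competing bid falls strictly between £2466.9 and £2672.1; elsewhere both bids give the same outcome.
£2573.6: truthful payoff £0, deviation payoff −£106.7 → loss £106.7.
£2483.6: truthful payoff £0, deviation payoff −£16.7 → loss £16.7.
£470.1: outcomes coincide → loss £0.
£2511.7: truthful payoff £0, deviation payoff −£44.8 → loss £44.8.
Total loss = £106.7 + £16.7 + £44.8 = £168.2.

£168.2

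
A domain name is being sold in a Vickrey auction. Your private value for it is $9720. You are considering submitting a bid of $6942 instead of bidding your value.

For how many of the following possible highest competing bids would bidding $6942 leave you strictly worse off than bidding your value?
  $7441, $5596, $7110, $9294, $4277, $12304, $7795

The deviation hurts exactly when the highest competing bid lies strictly between $6942 and $9720 — underbidding then forfeits a profitable win.
$7441: inside the interval → strictly worse (loss $2279).
$5596: below both → same outcome either way.
$7110: inside the interval → strictly worse (loss $2610).
$9294: inside the interval → strictly worse (loss $426).
$4277: below both → same outcome either way.
$12304: above both → same outcome either way.
$7795: inside the interval → strictly worse (loss $1925).
Count: 4.

4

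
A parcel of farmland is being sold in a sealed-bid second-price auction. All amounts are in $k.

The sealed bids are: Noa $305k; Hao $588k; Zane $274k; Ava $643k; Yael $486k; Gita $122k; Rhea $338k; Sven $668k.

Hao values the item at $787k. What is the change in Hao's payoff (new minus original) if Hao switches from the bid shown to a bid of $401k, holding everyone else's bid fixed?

$0k

The highest bid among the other bidders is $668k; Hao's bid doesn't change that.
Original bid $588k: Hao is not highest (top rival bid is $668k); payoff $0k.
Alternative bid $401k: Hao is not highest (top rival bid is $668k); payoff $0k.
Change in payoff = $0k − ($0k) = $0k.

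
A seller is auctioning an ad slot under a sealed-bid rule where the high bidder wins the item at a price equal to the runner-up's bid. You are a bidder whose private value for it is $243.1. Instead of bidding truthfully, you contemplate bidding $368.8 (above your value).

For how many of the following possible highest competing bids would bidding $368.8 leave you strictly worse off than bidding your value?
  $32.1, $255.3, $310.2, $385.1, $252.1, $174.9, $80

The deviation hurts exactly when the highest competing bid lies strictly between $243.1 and $368.8 — overbidding then wins at a price above your value.
$32.1: below both → same outcome either way.
$255.3: inside the interval → strictly worse (loss $12.2).
$310.2: inside the interval → strictly worse (loss $67.1).
$385.1: above both → same outcome either way.
$252.1: inside the interval → strictly worse (loss $9).
$174.9: below both → same outcome either way.
$80: below both → same outcome either way.
Count: 3.

3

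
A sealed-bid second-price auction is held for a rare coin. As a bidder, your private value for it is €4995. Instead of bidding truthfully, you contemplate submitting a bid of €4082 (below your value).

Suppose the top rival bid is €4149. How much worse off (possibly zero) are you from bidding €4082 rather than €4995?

€846

Bidding your value €4995: you win (since €4995 > €4149) and pay €4149. Payoff €846.
Bidding €4082: you lose. Payoff €0.
The competing bid €4149 lies between your shaded bid and your value, so underbidding forfeits an item you could have won at a profitable price.
Loss from deviating = €846 − (€0) = €846.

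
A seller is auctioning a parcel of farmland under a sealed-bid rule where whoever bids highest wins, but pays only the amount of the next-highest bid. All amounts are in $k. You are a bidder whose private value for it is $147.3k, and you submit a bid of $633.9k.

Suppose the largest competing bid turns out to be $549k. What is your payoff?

Your bid $633.9k exceeds the highest competing bid $549k, so you win.
In a second-price auction the winner pays the second-highest bid, $549k.
Payoff = value − price = $147.3k − $549k = −$401.7k.

−$401.7k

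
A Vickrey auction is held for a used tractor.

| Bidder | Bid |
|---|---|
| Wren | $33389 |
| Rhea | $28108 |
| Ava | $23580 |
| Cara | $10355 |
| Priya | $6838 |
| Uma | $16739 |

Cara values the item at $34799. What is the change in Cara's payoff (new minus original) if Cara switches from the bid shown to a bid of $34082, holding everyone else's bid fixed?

The highest bid among the other bidders is $33389; Cara's bid doesn't change that.
Original bid $10355: Cara is not highest (top rival bid is $33389); payoff $0.
Alternative bid $34082: Cara is highest, pays the top rival bid $33389; payoff $34799 − $33389 = $1410.
Change in payoff = $1410 − ($0) = $1410.

$1410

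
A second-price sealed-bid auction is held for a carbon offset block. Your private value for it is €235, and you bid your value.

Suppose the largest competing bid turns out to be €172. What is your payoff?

Your bid €235 exceeds the highest competing bid €172, so you win.
In a second-price auction the winner pays the second-highest bid, €172.
Payoff = value − price = €235 − €172 = €63.

€63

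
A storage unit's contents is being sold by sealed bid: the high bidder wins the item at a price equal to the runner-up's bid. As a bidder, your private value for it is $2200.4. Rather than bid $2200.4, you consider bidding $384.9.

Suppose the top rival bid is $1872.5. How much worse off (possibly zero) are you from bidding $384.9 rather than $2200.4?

$327.9

Bidding your value $2200.4: you win (since $2200.4 > $1872.5) and pay $1872.5. Payoff $327.9.
Bidding $384.9: you lose. Payoff $0.
The competing bid $1872.5 lies between your shaded bid and your value, so underbidding forfeits an item you could have won at a profitable price.
Loss from deviating = $327.9 − ($0) = $327.9.
Truthful bidding weakly dominates here: raising your bid can only win items priced above your value, and lowering it can only forfeit items priced below.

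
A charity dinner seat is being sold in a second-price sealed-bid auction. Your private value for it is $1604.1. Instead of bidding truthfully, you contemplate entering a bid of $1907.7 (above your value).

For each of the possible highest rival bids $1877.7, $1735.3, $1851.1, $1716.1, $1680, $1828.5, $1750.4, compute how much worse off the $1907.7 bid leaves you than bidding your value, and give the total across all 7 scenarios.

The deviation costs you only when the competing bid falls strictly between $1604.1 and $1907.7; elsewhere both bids give the same outcome.
$1877.7: truthful payoff $0, deviation payoff −$273.6 → loss $273.6.
$1735.3: truthful payoff $0, deviation payoff −$131.2 → loss $131.2.
$1851.1: truthful payoff $0, deviation payoff −$247 → loss $247.
$1716.1: truthful payoff $0, deviation payoff −$112 → loss $112.
$1680: truthful payoff $0, deviation payoff −$75.9 → loss $75.9.
$1828.5: truthful payoff $0, deviation payoff −$224.4 → loss $224.4.
$1750.4: truthful payoff $0, deviation payoff −$146.3 → loss $146.3.
Total loss = $273.6 + $131.2 + $247 + $112 + $75.9 + $224.4 + $146.3 = $1210.4.
Because the price is fixed by the runner-up's bid, deviating from your value can only change a good outcome into a bad one — never the reverse.

$1210.4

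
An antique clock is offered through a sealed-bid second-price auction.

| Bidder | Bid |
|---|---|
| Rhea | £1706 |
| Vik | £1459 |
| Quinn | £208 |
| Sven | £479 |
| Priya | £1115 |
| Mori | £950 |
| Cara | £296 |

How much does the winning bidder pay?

£1459

Highest bid: Rhea at £1706, so Rhea wins.
Second-highest bid: Vik at £1459 — that is the price the winner pays.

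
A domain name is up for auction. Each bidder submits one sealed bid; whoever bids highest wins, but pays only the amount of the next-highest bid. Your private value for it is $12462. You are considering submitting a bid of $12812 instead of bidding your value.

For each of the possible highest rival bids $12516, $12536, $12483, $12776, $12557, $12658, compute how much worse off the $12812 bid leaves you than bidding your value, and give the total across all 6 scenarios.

$754

The deviation costs you only when the competing bid falls strictly between $12462 and $12812; elsewhere both bids give the same outcome.
$12516: truthful payoff $0, deviation payoff −$54 → loss $54.
$12536: truthful payoff $0, deviation payoff −$74 → loss $74.
$12483: truthful payoff $0, deviation payoff −$21 → loss $21.
$12776: truthful payoff $0, deviation payoff −$314 → loss $314.
$12557: truthful payoff $0, deviation payoff −$95 → loss $95.
$12658: truthful payoff $0, deviation payoff −$196 → loss $196.
Total loss = $54 + $74 + $21 + $314 + $95 + $196 = $754.
Because the price is fixed by the runner-up's bid, deviating from your value can only change a good outcome into a bad one — never the reverse.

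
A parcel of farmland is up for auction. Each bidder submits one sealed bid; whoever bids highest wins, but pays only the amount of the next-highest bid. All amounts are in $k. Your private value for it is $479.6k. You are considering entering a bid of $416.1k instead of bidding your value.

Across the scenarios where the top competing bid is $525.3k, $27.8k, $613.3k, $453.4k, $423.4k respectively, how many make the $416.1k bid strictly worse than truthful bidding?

2

The deviation hurts exactly when the highest competing bid lies strictly between $416.1k and $479.6k — underbidding then forfeits a profitable win.
$525.3k: above both → same outcome either way.
$27.8k: below both → same outcome either way.
$613.3k: above both → same outcome either way.
$453.4k: inside the interval → strictly worse (loss $26.2k).
$423.4k: inside the interval → strictly worse (loss $56.2k).
Count: 2.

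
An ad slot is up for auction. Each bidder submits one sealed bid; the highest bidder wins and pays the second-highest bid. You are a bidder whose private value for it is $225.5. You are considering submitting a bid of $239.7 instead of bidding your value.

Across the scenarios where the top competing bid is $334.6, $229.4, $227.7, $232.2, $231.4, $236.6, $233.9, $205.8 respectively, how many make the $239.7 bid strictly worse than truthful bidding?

The deviation hurts exactly when the highest competing bid lies strictly between $225.5 and $239.7 — overbidding then wins at a price above your value.
$334.6: above both → same outcome either way.
$229.4: inside the interval → strictly worse (loss $3.9).
$227.7: inside the interval → strictly worse (loss $2.2).
$232.2: inside the interval → strictly worse (loss $6.7).
$231.4: inside the interval → strictly worse (loss $5.9).
$236.6: inside the interval → strictly worse (loss $11.1).
$233.9: inside the interval → strictly worse (loss $8.4).
$205.8: below both → same outcome either way.
Count: 6.

6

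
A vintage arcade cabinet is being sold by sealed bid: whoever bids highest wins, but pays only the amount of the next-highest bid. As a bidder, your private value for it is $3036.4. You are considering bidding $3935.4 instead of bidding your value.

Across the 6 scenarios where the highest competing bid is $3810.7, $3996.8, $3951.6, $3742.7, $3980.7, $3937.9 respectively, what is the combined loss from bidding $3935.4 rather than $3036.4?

$1480.6

The deviation costs you only when the competing bid falls strictly between $3036.4 and $3935.4; elsewhere both bids give the same outcome.
$3810.7: truthful payoff $0, deviation payoff −$774.3 → loss $774.3.
$3996.8: outcomes coincide → loss $0.
$3951.6: outcomes coincide → loss $0.
$3742.7: truthful payoff $0, deviation payoff −$706.3 → loss $706.3.
$3980.7: outcomes coincide → loss $0.
$3937.9: outcomes coincide → loss $0.
Total loss = $774.3 + $706.3 = $1480.6.
Truthful bidding weakly dominates here: raising your bid can only win items priced above your value, and lowering it can only forfeit items priced below.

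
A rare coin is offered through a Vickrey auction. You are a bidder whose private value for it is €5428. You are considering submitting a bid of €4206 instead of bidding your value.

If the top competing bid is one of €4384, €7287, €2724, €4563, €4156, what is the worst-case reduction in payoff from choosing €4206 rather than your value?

€4384: truthful gives €1044, deviation gives €0 → loss €1044.
€7287: same outcome either way → loss €0.
€2724: same outcome either way → loss €0.
€4563: truthful gives €865, deviation gives €0 → loss €865.
€4156: same outcome either way → loss €0.
Maximum loss: €1044.

€1044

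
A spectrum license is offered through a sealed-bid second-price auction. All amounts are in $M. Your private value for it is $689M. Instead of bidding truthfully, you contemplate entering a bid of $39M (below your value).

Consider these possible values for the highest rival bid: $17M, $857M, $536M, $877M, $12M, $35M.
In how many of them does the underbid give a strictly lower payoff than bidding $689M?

1

The deviation hurts exactly when the highest competing bid lies strictly between $39M and $689M — underbidding then forfeits a profitable win.
$17M: below both → same outcome either way.
$857M: above both → same outcome either way.
$536M: inside the interval → strictly worse (loss $153M).
$877M: above both → same outcome either way.
$12M: below both → same outcome either way.
$35M: below both → same outcome either way.
Count: 1.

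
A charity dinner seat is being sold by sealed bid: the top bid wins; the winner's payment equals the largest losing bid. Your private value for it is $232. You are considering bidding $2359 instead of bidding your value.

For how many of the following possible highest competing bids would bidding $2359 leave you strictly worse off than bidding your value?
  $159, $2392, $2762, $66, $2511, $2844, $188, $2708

The deviation hurts exactly when the highest competing bid lies strictly between $232 and $2359 — overbidding then wins at a price above your value.
$159: below both → same outcome either way.
$2392: above both → same outcome either way.
$2762: above both → same outcome either way.
$66: below both → same outcome either way.
$2511: above both → same outcome either way.
$2844: above both → same outcome either way.
$188: below both → same outcome either way.
$2708: above both → same outcome either way.
Count: 0.

0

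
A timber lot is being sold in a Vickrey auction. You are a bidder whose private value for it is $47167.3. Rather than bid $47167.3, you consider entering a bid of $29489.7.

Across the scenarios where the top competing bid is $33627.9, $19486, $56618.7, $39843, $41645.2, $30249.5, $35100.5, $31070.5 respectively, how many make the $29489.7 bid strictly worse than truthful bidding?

The deviation hurts exactly when the highest competing bid lies strictly between $29489.7 and $47167.3 — underbidding then forfeits a profitable win.
$33627.9: inside the interval → strictly worse (loss $13539.4).
$19486: below both → same outcome either way.
$56618.7: above both → same outcome either way.
$39843: inside the interval → strictly worse (loss $7324.3).
$41645.2: inside the interval → strictly worse (loss $5522.1).
$30249.5: inside the interval → strictly worse (loss $16917.8).
$35100.5: inside the interval → strictly worse (loss $12066.8).
$31070.5: inside the interval → strictly worse (loss $16096.8).
Count: 6.

6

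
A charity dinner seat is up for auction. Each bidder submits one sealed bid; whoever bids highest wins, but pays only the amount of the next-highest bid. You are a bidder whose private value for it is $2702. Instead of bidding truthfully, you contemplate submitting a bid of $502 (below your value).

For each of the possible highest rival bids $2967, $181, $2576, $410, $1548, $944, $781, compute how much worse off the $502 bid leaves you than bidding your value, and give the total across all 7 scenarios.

The deviation costs you only when the competing bid falls strictly between $502 and $2702; elsewhere both bids give the same outcome.
$2967: outcomes coincide → loss $0.
$181: outcomes coincide → loss $0.
$2576: truthful payoff $126, deviation payoff $0 → loss $126.
$410: outcomes coincide → loss $0.
$1548: truthful payoff $1154, deviation payoff $0 → loss $1154.
$944: truthful payoff $1758, deviation payoff $0 → loss $1758.
$781: truthful payoff $1921, deviation payoff $0 → loss $1921.
Total loss = $126 + $1154 + $1758 + $1921 = $4959.

$4959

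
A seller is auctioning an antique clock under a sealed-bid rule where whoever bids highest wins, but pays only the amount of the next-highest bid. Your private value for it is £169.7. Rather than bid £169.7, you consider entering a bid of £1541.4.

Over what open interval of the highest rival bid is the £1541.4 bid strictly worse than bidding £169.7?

If the competing bid is below £169.7, both bids win at the same price — no difference.
If it is above £1541.4, both bids lose — no difference.
If it lies strictly between £169.7 and £1541.4, bidding your value loses (payoff 0) while bidding £1541.4 wins at a price above your value (payoff negative).
So the deviation strictly hurts on the open interval (£169.7, £1541.4).

(£169.7, £1541.4)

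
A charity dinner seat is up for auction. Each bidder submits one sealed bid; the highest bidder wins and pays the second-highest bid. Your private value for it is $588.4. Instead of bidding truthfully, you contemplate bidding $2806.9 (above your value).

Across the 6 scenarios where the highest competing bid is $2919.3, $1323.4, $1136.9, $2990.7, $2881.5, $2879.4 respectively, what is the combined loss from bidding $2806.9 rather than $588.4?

The deviation costs you only when the competing bid falls strictly between $588.4 and $2806.9; elsewhere both bids give the same outcome.
$2919.3: outcomes coincide → loss $0.
$1323.4: truthful payoff $0, deviation payoff −$735 → loss $735.
$1136.9: truthful payoff $0, deviation payoff −$548.5 → loss $548.5.
$2990.7: outcomes coincide → loss $0.
$2881.5: outcomes coincide → loss $0.
$2879.4: outcomes coincide → loss $0.
Total loss = $735 + $548.5 = $1283.5.
Because the price is fixed by the runner-up's bid, deviating from your value can only change a good outcome into a bad one — never the reverse.

$1283.5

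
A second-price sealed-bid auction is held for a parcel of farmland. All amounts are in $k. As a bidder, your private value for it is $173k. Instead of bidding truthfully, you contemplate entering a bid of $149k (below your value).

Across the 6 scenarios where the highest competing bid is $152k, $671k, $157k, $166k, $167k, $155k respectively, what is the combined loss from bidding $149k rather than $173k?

$68k

The deviation costs you only when the competing bid falls strictly between $149k and $173k; elsewhere both bids give the same outcome.
$152k: truthful payoff $21k, deviation payoff $0k → loss $21k.
$671k: outcomes coincide → loss $0k.
$157k: truthful payoff $16k, deviation payoff $0k → loss $16k.
$166k: truthful payoff $7k, deviation payoff $0k → loss $7k.
$167k: truthful payoff $6k, deviation payoff $0k → loss $6k.
$155k: truthful payoff $18k, deviation payoff $0k → loss $18k.
Total loss = $21k + $16k + $7k + $6k + $18k = $68k.
Because the price is fixed by the runner-up's bid, deviating from your value can only change a good outcome into a bad one — never the reverse.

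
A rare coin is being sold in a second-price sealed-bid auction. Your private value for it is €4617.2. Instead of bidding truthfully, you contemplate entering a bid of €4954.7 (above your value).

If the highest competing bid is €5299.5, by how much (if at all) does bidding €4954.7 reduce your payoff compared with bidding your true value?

Bidding your value €4617.2: you lose (since €4617.2 < €5299.5). Payoff €0.
Bidding €4954.7: you lose. Payoff €0.
Difference = €0 − €0 = €0; both bids lead to the same outcome because the competing bid is above both your value and your alternative bid.

€0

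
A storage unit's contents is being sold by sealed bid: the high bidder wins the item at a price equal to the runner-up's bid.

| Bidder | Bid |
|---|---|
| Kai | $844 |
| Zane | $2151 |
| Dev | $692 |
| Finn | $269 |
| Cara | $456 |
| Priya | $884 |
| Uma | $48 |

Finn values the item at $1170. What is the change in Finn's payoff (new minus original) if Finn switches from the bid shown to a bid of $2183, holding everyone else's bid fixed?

−$981

The highest bid among the other bidders is $2151; Finn's bid doesn't change that.
Original bid $269: Finn is not highest (top rival bid is $2151); payoff $0.
Alternative bid $2183: Finn is highest, pays the top rival bid $2151; payoff $1170 − $2151 = −$981.
Change in payoff = −$981 − ($0) = −$981.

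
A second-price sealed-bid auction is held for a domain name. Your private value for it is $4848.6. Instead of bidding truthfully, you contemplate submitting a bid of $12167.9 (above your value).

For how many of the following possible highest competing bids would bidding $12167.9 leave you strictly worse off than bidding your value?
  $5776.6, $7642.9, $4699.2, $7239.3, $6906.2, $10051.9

5

The deviation hurts exactly when the highest competing bid lies strictly between $4848.6 and $12167.9 — overbidding then wins at a price above your value.
$5776.6: inside the interval → strictly worse (loss $928).
$7642.9: inside the interval → strictly worse (loss $2794.3).
$4699.2: below both → same outcome either way.
$7239.3: inside the interval → strictly worse (loss $2390.7).
$6906.2: inside the interval → strictly worse (loss $2057.6).
$10051.9: inside the interval → strictly worse (loss $5203.3).
Count: 5.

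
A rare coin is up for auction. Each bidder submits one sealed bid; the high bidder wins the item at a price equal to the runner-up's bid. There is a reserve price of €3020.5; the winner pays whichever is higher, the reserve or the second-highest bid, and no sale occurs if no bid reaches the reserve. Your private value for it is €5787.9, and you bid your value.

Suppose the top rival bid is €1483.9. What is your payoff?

€2767.4

Your bid €5787.9 is the highest and exceeds the reserve.
Price = max(second-highest bid, reserve) = max(€1483.9, €3020.5) = €3020.5.
Payoff = €5787.9 − €3020.5 = €2767.4.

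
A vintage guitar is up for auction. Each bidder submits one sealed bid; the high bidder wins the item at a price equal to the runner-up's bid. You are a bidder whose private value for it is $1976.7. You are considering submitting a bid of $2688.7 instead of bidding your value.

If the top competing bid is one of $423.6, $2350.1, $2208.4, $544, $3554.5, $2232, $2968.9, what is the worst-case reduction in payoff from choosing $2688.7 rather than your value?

$423.6: same outcome either way → loss $0.
$2350.1: truthful gives $0, deviation gives −$373.4 → loss $373.4.
$2208.4: truthful gives $0, deviation gives −$231.7 → loss $231.7.
$544: same outcome either way → loss $0.
$3554.5: same outcome either way → loss $0.
$2232: truthful gives $0, deviation gives −$255.3 → loss $255.3.
$2968.9: same outcome either way → loss $0.
Maximum loss: $373.4.

$373.4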